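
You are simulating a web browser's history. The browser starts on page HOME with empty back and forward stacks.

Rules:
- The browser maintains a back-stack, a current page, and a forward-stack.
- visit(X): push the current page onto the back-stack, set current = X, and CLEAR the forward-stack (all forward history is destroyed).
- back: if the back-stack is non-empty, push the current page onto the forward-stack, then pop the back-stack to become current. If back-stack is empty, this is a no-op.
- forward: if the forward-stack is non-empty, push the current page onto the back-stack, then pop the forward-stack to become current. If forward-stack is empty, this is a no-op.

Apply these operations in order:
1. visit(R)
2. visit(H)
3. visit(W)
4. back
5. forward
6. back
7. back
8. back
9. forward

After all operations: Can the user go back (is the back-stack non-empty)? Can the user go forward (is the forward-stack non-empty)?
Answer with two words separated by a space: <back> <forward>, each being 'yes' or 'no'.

After 1 (visit(R)): cur=R back=1 fwd=0
After 2 (visit(H)): cur=H back=2 fwd=0
After 3 (visit(W)): cur=W back=3 fwd=0
After 4 (back): cur=H back=2 fwd=1
After 5 (forward): cur=W back=3 fwd=0
After 6 (back): cur=H back=2 fwd=1
After 7 (back): cur=R back=1 fwd=2
After 8 (back): cur=HOME back=0 fwd=3
After 9 (forward): cur=R back=1 fwd=2

Answer: yes yes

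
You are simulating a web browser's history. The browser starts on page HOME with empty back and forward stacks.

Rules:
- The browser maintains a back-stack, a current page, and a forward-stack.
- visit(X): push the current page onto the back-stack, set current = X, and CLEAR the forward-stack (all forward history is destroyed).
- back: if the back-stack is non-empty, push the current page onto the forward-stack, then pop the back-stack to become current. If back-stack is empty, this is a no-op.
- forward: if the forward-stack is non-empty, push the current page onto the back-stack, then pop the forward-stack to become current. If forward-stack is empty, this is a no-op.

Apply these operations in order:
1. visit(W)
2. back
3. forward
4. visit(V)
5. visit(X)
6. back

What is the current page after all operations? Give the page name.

Answer: V

Derivation:
After 1 (visit(W)): cur=W back=1 fwd=0
After 2 (back): cur=HOME back=0 fwd=1
After 3 (forward): cur=W back=1 fwd=0
After 4 (visit(V)): cur=V back=2 fwd=0
After 5 (visit(X)): cur=X back=3 fwd=0
After 6 (back): cur=V back=2 fwd=1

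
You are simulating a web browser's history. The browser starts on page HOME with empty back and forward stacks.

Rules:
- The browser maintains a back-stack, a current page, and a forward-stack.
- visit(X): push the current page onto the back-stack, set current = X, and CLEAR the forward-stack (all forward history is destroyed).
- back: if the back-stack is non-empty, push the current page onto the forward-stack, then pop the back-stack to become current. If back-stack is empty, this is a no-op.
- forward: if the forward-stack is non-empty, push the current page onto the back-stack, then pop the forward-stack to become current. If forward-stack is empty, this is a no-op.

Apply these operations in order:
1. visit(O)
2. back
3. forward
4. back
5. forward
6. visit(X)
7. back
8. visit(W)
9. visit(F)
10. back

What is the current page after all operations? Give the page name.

Answer: W

Derivation:
After 1 (visit(O)): cur=O back=1 fwd=0
After 2 (back): cur=HOME back=0 fwd=1
After 3 (forward): cur=O back=1 fwd=0
After 4 (back): cur=HOME back=0 fwd=1
After 5 (forward): cur=O back=1 fwd=0
After 6 (visit(X)): cur=X back=2 fwd=0
After 7 (back): cur=O back=1 fwd=1
After 8 (visit(W)): cur=W back=2 fwd=0
After 9 (visit(F)): cur=F back=3 fwd=0
After 10 (back): cur=W back=2 fwd=1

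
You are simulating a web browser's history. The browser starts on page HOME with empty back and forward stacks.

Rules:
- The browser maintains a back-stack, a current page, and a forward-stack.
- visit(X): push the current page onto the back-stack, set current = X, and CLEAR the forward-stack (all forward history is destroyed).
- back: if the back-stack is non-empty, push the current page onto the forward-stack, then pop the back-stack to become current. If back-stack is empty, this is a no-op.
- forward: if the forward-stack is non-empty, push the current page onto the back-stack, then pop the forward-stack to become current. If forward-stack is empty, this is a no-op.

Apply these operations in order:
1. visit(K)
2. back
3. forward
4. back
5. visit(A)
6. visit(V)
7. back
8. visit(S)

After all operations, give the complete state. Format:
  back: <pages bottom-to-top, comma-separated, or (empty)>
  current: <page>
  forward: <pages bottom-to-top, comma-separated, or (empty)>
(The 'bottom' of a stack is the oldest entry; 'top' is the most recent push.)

Answer: back: HOME,A
current: S
forward: (empty)

Derivation:
After 1 (visit(K)): cur=K back=1 fwd=0
After 2 (back): cur=HOME back=0 fwd=1
After 3 (forward): cur=K back=1 fwd=0
After 4 (back): cur=HOME back=0 fwd=1
After 5 (visit(A)): cur=A back=1 fwd=0
After 6 (visit(V)): cur=V back=2 fwd=0
After 7 (back): cur=A back=1 fwd=1
After 8 (visit(S)): cur=S back=2 fwd=0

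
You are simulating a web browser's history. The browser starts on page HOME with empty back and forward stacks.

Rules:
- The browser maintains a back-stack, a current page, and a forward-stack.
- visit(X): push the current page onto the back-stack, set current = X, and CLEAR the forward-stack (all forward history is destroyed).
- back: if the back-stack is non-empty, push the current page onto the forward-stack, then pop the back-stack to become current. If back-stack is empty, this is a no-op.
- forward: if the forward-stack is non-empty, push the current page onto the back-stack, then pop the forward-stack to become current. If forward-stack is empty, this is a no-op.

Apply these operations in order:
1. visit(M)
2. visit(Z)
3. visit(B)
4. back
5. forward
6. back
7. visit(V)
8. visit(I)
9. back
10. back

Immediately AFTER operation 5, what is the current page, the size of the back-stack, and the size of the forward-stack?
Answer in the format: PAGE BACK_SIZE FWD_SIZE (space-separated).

After 1 (visit(M)): cur=M back=1 fwd=0
After 2 (visit(Z)): cur=Z back=2 fwd=0
After 3 (visit(B)): cur=B back=3 fwd=0
After 4 (back): cur=Z back=2 fwd=1
After 5 (forward): cur=B back=3 fwd=0

B 3 0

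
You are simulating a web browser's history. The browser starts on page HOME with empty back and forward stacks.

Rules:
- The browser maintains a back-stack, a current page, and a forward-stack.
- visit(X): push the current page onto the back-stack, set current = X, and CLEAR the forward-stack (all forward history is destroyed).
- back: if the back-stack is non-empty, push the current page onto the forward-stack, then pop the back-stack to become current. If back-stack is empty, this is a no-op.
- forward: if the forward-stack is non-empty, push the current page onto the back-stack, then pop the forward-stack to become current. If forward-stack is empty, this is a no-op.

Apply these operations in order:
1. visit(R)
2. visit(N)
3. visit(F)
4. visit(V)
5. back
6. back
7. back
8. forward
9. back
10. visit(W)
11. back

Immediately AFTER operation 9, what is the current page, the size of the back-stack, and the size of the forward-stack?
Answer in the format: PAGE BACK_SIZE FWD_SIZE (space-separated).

After 1 (visit(R)): cur=R back=1 fwd=0
After 2 (visit(N)): cur=N back=2 fwd=0
After 3 (visit(F)): cur=F back=3 fwd=0
After 4 (visit(V)): cur=V back=4 fwd=0
After 5 (back): cur=F back=3 fwd=1
After 6 (back): cur=N back=2 fwd=2
After 7 (back): cur=R back=1 fwd=3
After 8 (forward): cur=N back=2 fwd=2
After 9 (back): cur=R back=1 fwd=3

R 1 3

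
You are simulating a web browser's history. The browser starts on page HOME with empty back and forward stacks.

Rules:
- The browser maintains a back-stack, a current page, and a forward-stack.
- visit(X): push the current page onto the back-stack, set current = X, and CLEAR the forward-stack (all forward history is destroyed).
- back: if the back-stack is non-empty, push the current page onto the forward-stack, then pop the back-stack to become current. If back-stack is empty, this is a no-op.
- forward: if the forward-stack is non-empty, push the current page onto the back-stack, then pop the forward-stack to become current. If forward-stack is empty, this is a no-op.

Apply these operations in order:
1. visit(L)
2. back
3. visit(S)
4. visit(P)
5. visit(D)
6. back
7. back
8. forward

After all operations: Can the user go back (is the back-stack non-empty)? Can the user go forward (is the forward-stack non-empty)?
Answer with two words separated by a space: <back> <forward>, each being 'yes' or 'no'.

Answer: yes yes

Derivation:
After 1 (visit(L)): cur=L back=1 fwd=0
After 2 (back): cur=HOME back=0 fwd=1
After 3 (visit(S)): cur=S back=1 fwd=0
After 4 (visit(P)): cur=P back=2 fwd=0
After 5 (visit(D)): cur=D back=3 fwd=0
After 6 (back): cur=P back=2 fwd=1
After 7 (back): cur=S back=1 fwd=2
After 8 (forward): cur=P back=2 fwd=1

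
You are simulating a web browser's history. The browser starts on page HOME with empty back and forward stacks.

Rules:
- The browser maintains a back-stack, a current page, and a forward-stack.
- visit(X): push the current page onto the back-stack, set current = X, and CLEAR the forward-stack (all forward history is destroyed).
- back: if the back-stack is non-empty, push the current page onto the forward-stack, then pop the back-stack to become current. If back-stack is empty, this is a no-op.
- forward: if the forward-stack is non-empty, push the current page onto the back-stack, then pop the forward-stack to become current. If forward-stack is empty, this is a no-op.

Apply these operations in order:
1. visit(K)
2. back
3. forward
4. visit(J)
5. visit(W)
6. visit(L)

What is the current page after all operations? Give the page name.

After 1 (visit(K)): cur=K back=1 fwd=0
After 2 (back): cur=HOME back=0 fwd=1
After 3 (forward): cur=K back=1 fwd=0
After 4 (visit(J)): cur=J back=2 fwd=0
After 5 (visit(W)): cur=W back=3 fwd=0
After 6 (visit(L)): cur=L back=4 fwd=0

Answer: L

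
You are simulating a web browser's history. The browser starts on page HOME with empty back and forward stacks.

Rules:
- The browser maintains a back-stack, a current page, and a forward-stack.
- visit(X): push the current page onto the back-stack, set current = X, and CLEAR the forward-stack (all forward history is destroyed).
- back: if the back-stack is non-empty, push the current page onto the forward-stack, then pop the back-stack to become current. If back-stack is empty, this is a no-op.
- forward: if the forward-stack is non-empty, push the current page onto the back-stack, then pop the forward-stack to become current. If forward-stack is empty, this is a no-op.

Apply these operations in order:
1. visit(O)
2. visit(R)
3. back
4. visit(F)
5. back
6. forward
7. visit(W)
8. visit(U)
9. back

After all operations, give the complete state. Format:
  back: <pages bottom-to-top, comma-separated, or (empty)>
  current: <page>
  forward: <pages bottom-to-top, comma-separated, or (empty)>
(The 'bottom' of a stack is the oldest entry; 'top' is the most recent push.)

Answer: back: HOME,O,F
current: W
forward: U

Derivation:
After 1 (visit(O)): cur=O back=1 fwd=0
After 2 (visit(R)): cur=R back=2 fwd=0
After 3 (back): cur=O back=1 fwd=1
After 4 (visit(F)): cur=F back=2 fwd=0
After 5 (back): cur=O back=1 fwd=1
After 6 (forward): cur=F back=2 fwd=0
After 7 (visit(W)): cur=W back=3 fwd=0
After 8 (visit(U)): cur=U back=4 fwd=0
After 9 (back): cur=W back=3 fwd=1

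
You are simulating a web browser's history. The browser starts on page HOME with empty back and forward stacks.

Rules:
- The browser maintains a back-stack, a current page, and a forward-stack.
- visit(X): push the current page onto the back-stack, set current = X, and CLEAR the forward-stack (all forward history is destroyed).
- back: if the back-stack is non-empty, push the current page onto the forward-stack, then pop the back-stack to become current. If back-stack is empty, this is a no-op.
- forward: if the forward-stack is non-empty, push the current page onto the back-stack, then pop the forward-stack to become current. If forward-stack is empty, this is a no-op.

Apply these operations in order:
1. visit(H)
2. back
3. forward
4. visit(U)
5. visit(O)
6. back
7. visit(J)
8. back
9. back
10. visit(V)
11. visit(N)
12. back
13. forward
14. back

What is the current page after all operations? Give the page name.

Answer: V

Derivation:
After 1 (visit(H)): cur=H back=1 fwd=0
After 2 (back): cur=HOME back=0 fwd=1
After 3 (forward): cur=H back=1 fwd=0
After 4 (visit(U)): cur=U back=2 fwd=0
After 5 (visit(O)): cur=O back=3 fwd=0
After 6 (back): cur=U back=2 fwd=1
After 7 (visit(J)): cur=J back=3 fwd=0
After 8 (back): cur=U back=2 fwd=1
After 9 (back): cur=H back=1 fwd=2
After 10 (visit(V)): cur=V back=2 fwd=0
After 11 (visit(N)): cur=N back=3 fwd=0
After 12 (back): cur=V back=2 fwd=1
After 13 (forward): cur=N back=3 fwd=0
After 14 (back): cur=V back=2 fwd=1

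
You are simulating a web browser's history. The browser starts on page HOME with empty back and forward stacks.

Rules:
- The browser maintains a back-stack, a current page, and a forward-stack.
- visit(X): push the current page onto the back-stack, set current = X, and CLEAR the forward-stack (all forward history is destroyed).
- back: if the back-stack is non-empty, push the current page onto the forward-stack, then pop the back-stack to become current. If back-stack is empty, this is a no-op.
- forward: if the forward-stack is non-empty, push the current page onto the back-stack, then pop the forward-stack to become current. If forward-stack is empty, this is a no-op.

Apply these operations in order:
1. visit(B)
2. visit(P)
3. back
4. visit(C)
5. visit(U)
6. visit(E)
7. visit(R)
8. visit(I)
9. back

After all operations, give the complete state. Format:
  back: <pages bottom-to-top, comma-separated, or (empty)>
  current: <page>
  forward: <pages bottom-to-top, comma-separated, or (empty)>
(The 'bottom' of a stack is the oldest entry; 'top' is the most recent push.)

After 1 (visit(B)): cur=B back=1 fwd=0
After 2 (visit(P)): cur=P back=2 fwd=0
After 3 (back): cur=B back=1 fwd=1
After 4 (visit(C)): cur=C back=2 fwd=0
After 5 (visit(U)): cur=U back=3 fwd=0
After 6 (visit(E)): cur=E back=4 fwd=0
After 7 (visit(R)): cur=R back=5 fwd=0
After 8 (visit(I)): cur=I back=6 fwd=0
After 9 (back): cur=R back=5 fwd=1

Answer: back: HOME,B,C,U,E
current: R
forward: I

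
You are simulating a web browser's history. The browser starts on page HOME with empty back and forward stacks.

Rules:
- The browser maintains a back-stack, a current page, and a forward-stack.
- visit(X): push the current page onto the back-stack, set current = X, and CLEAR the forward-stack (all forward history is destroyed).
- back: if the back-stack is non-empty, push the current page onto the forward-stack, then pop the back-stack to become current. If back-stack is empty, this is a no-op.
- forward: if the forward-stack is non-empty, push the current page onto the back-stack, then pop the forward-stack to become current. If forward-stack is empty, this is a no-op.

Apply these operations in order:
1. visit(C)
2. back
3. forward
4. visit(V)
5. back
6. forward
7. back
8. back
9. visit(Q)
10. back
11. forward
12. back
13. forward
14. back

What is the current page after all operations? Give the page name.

Answer: HOME

Derivation:
After 1 (visit(C)): cur=C back=1 fwd=0
After 2 (back): cur=HOME back=0 fwd=1
After 3 (forward): cur=C back=1 fwd=0
After 4 (visit(V)): cur=V back=2 fwd=0
After 5 (back): cur=C back=1 fwd=1
After 6 (forward): cur=V back=2 fwd=0
After 7 (back): cur=C back=1 fwd=1
After 8 (back): cur=HOME back=0 fwd=2
After 9 (visit(Q)): cur=Q back=1 fwd=0
After 10 (back): cur=HOME back=0 fwd=1
After 11 (forward): cur=Q back=1 fwd=0
After 12 (back): cur=HOME back=0 fwd=1
After 13 (forward): cur=Q back=1 fwd=0
After 14 (back): cur=HOME back=0 fwd=1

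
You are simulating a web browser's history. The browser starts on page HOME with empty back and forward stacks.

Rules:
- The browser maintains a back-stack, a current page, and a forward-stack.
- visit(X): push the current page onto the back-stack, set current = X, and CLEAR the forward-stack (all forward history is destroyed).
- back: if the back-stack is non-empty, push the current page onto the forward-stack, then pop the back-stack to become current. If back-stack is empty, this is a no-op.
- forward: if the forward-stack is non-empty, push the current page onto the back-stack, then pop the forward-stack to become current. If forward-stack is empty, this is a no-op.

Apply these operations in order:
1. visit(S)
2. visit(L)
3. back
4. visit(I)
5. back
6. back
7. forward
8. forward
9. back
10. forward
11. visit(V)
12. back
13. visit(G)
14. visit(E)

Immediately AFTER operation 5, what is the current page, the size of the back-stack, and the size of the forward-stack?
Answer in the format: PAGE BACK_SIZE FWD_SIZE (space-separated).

After 1 (visit(S)): cur=S back=1 fwd=0
After 2 (visit(L)): cur=L back=2 fwd=0
After 3 (back): cur=S back=1 fwd=1
After 4 (visit(I)): cur=I back=2 fwd=0
After 5 (back): cur=S back=1 fwd=1

S 1 1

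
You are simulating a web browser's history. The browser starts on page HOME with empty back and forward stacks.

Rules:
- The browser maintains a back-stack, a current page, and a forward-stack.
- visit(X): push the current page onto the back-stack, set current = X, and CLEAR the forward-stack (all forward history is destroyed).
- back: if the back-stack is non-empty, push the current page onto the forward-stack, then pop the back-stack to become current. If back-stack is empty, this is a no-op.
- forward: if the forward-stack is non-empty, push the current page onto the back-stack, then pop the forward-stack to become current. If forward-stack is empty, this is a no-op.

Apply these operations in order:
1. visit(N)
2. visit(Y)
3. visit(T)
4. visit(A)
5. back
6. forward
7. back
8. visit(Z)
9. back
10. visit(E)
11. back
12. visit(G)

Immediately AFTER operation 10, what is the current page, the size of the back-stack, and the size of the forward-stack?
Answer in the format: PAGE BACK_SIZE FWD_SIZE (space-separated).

After 1 (visit(N)): cur=N back=1 fwd=0
After 2 (visit(Y)): cur=Y back=2 fwd=0
After 3 (visit(T)): cur=T back=3 fwd=0
After 4 (visit(A)): cur=A back=4 fwd=0
After 5 (back): cur=T back=3 fwd=1
After 6 (forward): cur=A back=4 fwd=0
After 7 (back): cur=T back=3 fwd=1
After 8 (visit(Z)): cur=Z back=4 fwd=0
After 9 (back): cur=T back=3 fwd=1
After 10 (visit(E)): cur=E back=4 fwd=0

E 4 0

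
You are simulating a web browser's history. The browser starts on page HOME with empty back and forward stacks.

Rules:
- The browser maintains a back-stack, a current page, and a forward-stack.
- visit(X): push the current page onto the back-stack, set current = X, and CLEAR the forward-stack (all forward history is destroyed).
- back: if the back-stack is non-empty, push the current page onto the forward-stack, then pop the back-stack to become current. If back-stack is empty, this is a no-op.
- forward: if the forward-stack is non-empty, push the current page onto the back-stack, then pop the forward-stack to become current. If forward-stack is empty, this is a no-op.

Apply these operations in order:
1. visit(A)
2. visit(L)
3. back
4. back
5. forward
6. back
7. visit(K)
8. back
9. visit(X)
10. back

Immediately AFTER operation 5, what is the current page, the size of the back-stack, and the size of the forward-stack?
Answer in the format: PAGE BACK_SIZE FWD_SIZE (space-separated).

After 1 (visit(A)): cur=A back=1 fwd=0
After 2 (visit(L)): cur=L back=2 fwd=0
After 3 (back): cur=A back=1 fwd=1
After 4 (back): cur=HOME back=0 fwd=2
After 5 (forward): cur=A back=1 fwd=1

A 1 1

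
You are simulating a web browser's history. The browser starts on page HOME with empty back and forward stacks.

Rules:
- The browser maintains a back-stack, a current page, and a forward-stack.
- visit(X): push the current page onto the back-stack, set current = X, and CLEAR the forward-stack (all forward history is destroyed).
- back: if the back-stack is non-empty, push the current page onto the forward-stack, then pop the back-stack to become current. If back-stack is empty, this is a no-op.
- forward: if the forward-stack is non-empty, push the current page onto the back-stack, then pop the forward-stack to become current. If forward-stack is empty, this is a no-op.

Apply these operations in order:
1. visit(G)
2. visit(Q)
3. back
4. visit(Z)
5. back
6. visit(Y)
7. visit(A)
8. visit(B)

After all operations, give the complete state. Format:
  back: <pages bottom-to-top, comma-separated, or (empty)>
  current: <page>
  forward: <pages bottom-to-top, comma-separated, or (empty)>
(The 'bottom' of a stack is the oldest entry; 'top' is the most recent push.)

After 1 (visit(G)): cur=G back=1 fwd=0
After 2 (visit(Q)): cur=Q back=2 fwd=0
After 3 (back): cur=G back=1 fwd=1
After 4 (visit(Z)): cur=Z back=2 fwd=0
After 5 (back): cur=G back=1 fwd=1
After 6 (visit(Y)): cur=Y back=2 fwd=0
After 7 (visit(A)): cur=A back=3 fwd=0
After 8 (visit(B)): cur=B back=4 fwd=0

Answer: back: HOME,G,Y,A
current: B
forward: (empty)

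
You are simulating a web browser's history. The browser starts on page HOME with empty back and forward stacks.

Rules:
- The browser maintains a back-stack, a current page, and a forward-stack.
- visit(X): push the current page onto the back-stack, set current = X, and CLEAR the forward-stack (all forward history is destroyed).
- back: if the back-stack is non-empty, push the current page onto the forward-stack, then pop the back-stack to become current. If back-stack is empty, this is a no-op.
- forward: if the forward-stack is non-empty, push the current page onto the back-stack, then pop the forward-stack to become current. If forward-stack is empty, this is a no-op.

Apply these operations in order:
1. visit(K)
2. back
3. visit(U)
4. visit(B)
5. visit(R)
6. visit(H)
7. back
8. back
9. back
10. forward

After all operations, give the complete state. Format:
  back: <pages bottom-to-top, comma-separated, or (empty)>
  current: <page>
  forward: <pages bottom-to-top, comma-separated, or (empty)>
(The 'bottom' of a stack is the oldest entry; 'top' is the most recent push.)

Answer: back: HOME,U
current: B
forward: H,R

Derivation:
After 1 (visit(K)): cur=K back=1 fwd=0
After 2 (back): cur=HOME back=0 fwd=1
After 3 (visit(U)): cur=U back=1 fwd=0
After 4 (visit(B)): cur=B back=2 fwd=0
After 5 (visit(R)): cur=R back=3 fwd=0
After 6 (visit(H)): cur=H back=4 fwd=0
After 7 (back): cur=R back=3 fwd=1
After 8 (back): cur=B back=2 fwd=2
After 9 (back): cur=U back=1 fwd=3
After 10 (forward): cur=B back=2 fwd=2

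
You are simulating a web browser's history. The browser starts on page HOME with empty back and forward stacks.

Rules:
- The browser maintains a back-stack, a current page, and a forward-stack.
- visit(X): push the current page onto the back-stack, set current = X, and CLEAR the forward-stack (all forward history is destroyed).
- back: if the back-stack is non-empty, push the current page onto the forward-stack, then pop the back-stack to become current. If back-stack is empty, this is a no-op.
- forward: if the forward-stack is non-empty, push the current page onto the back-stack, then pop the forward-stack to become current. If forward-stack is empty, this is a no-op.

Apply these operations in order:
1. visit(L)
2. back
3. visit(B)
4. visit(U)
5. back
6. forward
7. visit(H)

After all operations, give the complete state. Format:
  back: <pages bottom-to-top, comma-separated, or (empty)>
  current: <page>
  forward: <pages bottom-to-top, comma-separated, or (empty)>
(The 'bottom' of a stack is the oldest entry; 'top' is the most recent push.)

After 1 (visit(L)): cur=L back=1 fwd=0
After 2 (back): cur=HOME back=0 fwd=1
After 3 (visit(B)): cur=B back=1 fwd=0
After 4 (visit(U)): cur=U back=2 fwd=0
After 5 (back): cur=B back=1 fwd=1
After 6 (forward): cur=U back=2 fwd=0
After 7 (visit(H)): cur=H back=3 fwd=0

Answer: back: HOME,B,U
current: H
forward: (empty)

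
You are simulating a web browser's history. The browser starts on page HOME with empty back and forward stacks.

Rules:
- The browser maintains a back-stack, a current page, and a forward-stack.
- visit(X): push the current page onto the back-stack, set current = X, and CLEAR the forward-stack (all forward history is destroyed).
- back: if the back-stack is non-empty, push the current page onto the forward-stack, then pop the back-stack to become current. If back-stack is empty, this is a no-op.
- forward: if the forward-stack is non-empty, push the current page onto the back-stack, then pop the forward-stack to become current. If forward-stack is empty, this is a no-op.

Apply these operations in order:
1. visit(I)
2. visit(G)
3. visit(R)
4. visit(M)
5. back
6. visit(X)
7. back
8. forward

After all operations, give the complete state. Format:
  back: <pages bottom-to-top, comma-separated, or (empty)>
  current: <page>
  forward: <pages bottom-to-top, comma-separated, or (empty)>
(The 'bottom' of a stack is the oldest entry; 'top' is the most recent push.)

Answer: back: HOME,I,G,R
current: X
forward: (empty)

Derivation:
After 1 (visit(I)): cur=I back=1 fwd=0
After 2 (visit(G)): cur=G back=2 fwd=0
After 3 (visit(R)): cur=R back=3 fwd=0
After 4 (visit(M)): cur=M back=4 fwd=0
After 5 (back): cur=R back=3 fwd=1
After 6 (visit(X)): cur=X back=4 fwd=0
After 7 (back): cur=R back=3 fwd=1
After 8 (forward): cur=X back=4 fwd=0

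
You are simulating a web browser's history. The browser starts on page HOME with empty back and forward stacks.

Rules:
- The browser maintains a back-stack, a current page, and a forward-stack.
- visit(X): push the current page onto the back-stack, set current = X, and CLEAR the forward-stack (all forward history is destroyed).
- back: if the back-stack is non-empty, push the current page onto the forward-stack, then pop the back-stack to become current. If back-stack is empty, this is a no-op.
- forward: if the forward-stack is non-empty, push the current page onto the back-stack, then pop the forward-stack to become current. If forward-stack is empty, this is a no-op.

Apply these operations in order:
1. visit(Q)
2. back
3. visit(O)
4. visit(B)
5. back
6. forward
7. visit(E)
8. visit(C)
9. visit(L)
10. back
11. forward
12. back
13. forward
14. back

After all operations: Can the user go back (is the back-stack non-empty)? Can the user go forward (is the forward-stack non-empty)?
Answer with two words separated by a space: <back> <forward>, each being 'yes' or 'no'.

After 1 (visit(Q)): cur=Q back=1 fwd=0
After 2 (back): cur=HOME back=0 fwd=1
After 3 (visit(O)): cur=O back=1 fwd=0
After 4 (visit(B)): cur=B back=2 fwd=0
After 5 (back): cur=O back=1 fwd=1
After 6 (forward): cur=B back=2 fwd=0
After 7 (visit(E)): cur=E back=3 fwd=0
After 8 (visit(C)): cur=C back=4 fwd=0
After 9 (visit(L)): cur=L back=5 fwd=0
After 10 (back): cur=C back=4 fwd=1
After 11 (forward): cur=L back=5 fwd=0
After 12 (back): cur=C back=4 fwd=1
After 13 (forward): cur=L back=5 fwd=0
After 14 (back): cur=C back=4 fwd=1

Answer: yes yes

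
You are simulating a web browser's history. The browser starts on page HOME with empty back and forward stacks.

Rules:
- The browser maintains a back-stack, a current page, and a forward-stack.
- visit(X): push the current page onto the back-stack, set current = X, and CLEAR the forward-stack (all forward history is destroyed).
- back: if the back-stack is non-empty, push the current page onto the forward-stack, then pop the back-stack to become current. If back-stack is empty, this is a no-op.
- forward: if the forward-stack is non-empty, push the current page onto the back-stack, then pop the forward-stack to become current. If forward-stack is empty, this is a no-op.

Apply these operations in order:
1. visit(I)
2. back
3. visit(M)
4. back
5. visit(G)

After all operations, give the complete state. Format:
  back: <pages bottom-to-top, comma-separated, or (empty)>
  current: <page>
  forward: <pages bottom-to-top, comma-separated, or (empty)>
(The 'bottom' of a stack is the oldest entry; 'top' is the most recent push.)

Answer: back: HOME
current: G
forward: (empty)

Derivation:
After 1 (visit(I)): cur=I back=1 fwd=0
After 2 (back): cur=HOME back=0 fwd=1
After 3 (visit(M)): cur=M back=1 fwd=0
After 4 (back): cur=HOME back=0 fwd=1
After 5 (visit(G)): cur=G back=1 fwd=0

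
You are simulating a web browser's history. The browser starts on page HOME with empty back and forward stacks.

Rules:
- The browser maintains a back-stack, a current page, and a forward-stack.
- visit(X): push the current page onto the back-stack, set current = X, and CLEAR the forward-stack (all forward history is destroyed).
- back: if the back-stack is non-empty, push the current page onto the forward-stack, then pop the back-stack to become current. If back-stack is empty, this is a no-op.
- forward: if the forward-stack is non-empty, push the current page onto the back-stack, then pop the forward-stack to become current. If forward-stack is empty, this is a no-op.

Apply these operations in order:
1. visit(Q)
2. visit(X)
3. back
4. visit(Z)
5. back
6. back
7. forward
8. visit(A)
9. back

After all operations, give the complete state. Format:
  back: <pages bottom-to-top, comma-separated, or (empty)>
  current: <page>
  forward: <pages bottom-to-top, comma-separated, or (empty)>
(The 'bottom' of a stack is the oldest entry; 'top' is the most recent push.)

Answer: back: HOME
current: Q
forward: A

Derivation:
After 1 (visit(Q)): cur=Q back=1 fwd=0
After 2 (visit(X)): cur=X back=2 fwd=0
After 3 (back): cur=Q back=1 fwd=1
After 4 (visit(Z)): cur=Z back=2 fwd=0
After 5 (back): cur=Q back=1 fwd=1
After 6 (back): cur=HOME back=0 fwd=2
After 7 (forward): cur=Q back=1 fwd=1
After 8 (visit(A)): cur=A back=2 fwd=0
After 9 (back): cur=Q back=1 fwd=1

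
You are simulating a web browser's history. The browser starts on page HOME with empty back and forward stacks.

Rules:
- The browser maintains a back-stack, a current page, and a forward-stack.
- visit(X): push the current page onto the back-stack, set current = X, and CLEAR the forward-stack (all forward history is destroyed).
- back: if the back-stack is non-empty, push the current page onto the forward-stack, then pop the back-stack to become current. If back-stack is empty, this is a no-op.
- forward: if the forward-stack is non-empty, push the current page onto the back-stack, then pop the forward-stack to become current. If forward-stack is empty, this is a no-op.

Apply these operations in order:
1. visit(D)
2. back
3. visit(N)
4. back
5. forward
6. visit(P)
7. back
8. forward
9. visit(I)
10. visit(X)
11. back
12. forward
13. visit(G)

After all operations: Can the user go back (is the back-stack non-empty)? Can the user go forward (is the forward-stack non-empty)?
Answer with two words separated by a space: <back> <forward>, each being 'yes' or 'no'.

After 1 (visit(D)): cur=D back=1 fwd=0
After 2 (back): cur=HOME back=0 fwd=1
After 3 (visit(N)): cur=N back=1 fwd=0
After 4 (back): cur=HOME back=0 fwd=1
After 5 (forward): cur=N back=1 fwd=0
After 6 (visit(P)): cur=P back=2 fwd=0
After 7 (back): cur=N back=1 fwd=1
After 8 (forward): cur=P back=2 fwd=0
After 9 (visit(I)): cur=I back=3 fwd=0
After 10 (visit(X)): cur=X back=4 fwd=0
After 11 (back): cur=I back=3 fwd=1
After 12 (forward): cur=X back=4 fwd=0
After 13 (visit(G)): cur=G back=5 fwd=0

Answer: yes no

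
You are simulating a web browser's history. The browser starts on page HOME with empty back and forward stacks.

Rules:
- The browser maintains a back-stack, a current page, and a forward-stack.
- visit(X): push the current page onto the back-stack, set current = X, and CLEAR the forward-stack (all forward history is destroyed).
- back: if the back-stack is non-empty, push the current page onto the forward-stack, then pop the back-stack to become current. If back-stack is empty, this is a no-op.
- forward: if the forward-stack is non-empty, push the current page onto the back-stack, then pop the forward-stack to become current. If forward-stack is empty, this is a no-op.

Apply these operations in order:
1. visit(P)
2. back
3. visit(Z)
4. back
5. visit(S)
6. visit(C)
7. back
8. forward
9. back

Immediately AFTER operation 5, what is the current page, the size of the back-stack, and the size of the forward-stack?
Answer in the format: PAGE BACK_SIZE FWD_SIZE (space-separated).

After 1 (visit(P)): cur=P back=1 fwd=0
After 2 (back): cur=HOME back=0 fwd=1
After 3 (visit(Z)): cur=Z back=1 fwd=0
After 4 (back): cur=HOME back=0 fwd=1
After 5 (visit(S)): cur=S back=1 fwd=0

S 1 0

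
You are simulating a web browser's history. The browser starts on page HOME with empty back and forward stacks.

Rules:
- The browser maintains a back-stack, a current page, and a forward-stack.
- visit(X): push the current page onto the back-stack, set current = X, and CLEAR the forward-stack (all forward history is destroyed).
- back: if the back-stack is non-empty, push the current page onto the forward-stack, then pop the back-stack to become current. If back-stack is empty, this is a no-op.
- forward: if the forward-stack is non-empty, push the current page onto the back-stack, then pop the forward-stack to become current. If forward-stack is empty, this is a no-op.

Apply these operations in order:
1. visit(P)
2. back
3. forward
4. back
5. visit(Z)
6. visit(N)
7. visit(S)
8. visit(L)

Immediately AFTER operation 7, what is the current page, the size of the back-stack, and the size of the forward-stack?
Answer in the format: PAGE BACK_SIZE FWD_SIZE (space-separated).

After 1 (visit(P)): cur=P back=1 fwd=0
After 2 (back): cur=HOME back=0 fwd=1
After 3 (forward): cur=P back=1 fwd=0
After 4 (back): cur=HOME back=0 fwd=1
After 5 (visit(Z)): cur=Z back=1 fwd=0
After 6 (visit(N)): cur=N back=2 fwd=0
After 7 (visit(S)): cur=S back=3 fwd=0

S 3 0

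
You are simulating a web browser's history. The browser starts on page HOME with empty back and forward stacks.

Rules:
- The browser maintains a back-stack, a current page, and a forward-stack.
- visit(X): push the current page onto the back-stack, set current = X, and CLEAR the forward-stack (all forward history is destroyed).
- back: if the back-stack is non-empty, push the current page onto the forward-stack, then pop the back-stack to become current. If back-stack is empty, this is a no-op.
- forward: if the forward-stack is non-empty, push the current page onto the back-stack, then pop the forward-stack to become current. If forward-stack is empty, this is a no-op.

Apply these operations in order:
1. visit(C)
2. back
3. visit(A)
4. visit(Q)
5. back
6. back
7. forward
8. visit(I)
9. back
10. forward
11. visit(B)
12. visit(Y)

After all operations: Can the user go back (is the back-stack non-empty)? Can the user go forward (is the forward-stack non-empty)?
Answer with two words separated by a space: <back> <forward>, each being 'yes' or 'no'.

After 1 (visit(C)): cur=C back=1 fwd=0
After 2 (back): cur=HOME back=0 fwd=1
After 3 (visit(A)): cur=A back=1 fwd=0
After 4 (visit(Q)): cur=Q back=2 fwd=0
After 5 (back): cur=A back=1 fwd=1
After 6 (back): cur=HOME back=0 fwd=2
After 7 (forward): cur=A back=1 fwd=1
After 8 (visit(I)): cur=I back=2 fwd=0
After 9 (back): cur=A back=1 fwd=1
After 10 (forward): cur=I back=2 fwd=0
After 11 (visit(B)): cur=B back=3 fwd=0
After 12 (visit(Y)): cur=Y back=4 fwd=0

Answer: yes no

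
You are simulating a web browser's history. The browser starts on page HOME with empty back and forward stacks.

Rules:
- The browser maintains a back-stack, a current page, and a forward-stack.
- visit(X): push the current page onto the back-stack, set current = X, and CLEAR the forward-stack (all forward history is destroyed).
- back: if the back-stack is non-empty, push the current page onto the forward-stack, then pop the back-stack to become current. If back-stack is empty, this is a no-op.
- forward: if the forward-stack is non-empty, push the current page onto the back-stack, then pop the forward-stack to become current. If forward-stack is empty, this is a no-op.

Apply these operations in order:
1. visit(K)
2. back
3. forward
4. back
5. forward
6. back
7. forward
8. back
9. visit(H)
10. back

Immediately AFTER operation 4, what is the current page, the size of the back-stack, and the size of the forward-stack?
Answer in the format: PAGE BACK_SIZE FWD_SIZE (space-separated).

After 1 (visit(K)): cur=K back=1 fwd=0
After 2 (back): cur=HOME back=0 fwd=1
After 3 (forward): cur=K back=1 fwd=0
After 4 (back): cur=HOME back=0 fwd=1

HOME 0 1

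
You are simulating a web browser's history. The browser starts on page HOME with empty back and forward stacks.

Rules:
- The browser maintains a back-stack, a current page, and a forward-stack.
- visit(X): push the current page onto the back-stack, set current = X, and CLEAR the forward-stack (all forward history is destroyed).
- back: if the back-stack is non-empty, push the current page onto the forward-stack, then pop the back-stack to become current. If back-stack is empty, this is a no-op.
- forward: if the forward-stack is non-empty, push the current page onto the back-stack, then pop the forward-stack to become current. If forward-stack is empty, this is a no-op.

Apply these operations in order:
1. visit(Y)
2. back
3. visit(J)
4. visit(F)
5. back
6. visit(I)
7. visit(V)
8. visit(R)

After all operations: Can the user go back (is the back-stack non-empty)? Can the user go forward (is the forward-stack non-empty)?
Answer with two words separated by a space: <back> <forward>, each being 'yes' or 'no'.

Answer: yes no

Derivation:
After 1 (visit(Y)): cur=Y back=1 fwd=0
After 2 (back): cur=HOME back=0 fwd=1
After 3 (visit(J)): cur=J back=1 fwd=0
After 4 (visit(F)): cur=F back=2 fwd=0
After 5 (back): cur=J back=1 fwd=1
After 6 (visit(I)): cur=I back=2 fwd=0
After 7 (visit(V)): cur=V back=3 fwd=0
After 8 (visit(R)): cur=R back=4 fwd=0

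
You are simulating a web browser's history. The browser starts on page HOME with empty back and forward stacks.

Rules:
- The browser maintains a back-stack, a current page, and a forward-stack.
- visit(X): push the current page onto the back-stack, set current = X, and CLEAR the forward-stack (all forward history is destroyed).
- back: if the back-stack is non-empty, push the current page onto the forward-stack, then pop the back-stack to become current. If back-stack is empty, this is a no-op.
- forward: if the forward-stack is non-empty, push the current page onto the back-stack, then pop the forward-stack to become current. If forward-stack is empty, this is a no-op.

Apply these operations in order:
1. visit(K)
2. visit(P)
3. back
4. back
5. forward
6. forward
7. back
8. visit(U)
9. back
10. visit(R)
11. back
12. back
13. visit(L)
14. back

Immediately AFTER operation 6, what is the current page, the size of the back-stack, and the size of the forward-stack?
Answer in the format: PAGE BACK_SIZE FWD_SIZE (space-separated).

After 1 (visit(K)): cur=K back=1 fwd=0
After 2 (visit(P)): cur=P back=2 fwd=0
After 3 (back): cur=K back=1 fwd=1
After 4 (back): cur=HOME back=0 fwd=2
After 5 (forward): cur=K back=1 fwd=1
After 6 (forward): cur=P back=2 fwd=0

P 2 0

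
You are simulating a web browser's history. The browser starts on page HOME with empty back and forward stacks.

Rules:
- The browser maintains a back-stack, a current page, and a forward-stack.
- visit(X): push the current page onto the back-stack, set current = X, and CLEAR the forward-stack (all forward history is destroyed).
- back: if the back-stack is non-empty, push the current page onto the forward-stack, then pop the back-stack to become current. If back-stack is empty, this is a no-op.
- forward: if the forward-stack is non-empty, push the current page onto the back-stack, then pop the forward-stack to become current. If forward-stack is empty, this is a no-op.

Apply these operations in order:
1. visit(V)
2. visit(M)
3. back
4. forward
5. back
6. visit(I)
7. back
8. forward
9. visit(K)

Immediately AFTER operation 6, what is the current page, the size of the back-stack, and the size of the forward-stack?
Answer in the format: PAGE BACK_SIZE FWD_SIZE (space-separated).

After 1 (visit(V)): cur=V back=1 fwd=0
After 2 (visit(M)): cur=M back=2 fwd=0
After 3 (back): cur=V back=1 fwd=1
After 4 (forward): cur=M back=2 fwd=0
After 5 (back): cur=V back=1 fwd=1
After 6 (visit(I)): cur=I back=2 fwd=0

I 2 0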